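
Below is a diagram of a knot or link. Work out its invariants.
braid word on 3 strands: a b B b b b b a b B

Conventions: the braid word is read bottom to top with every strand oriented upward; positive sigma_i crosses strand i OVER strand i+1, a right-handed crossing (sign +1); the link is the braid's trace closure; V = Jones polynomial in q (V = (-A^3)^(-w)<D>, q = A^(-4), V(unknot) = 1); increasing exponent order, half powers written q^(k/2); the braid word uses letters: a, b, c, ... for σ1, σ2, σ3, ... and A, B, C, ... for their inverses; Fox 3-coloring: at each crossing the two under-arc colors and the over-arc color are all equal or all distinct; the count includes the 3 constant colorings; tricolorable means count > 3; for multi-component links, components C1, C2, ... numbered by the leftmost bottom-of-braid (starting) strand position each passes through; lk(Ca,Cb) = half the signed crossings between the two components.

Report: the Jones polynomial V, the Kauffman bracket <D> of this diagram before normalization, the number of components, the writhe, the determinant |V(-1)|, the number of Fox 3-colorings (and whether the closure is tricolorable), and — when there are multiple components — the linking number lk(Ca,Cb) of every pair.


Jones polynomial: V(q) = q^2 + 2q^4 - q^5 + 2q^6 - q^7 + q^8
<D> = A^-14 - A^-10 + 2A^-6 - A^-2 + 2A^2 + A^10; writhe +6
components 3, writhe +6 (10 crossings)
linking number lk(C1,C2) = +1
lk(C1,C3): +2
lk(C2,C3) = 0
3-colorings: 3 of 3^10, det 8 — not tricolorable
note: the 3 component pairs carry total linking +3


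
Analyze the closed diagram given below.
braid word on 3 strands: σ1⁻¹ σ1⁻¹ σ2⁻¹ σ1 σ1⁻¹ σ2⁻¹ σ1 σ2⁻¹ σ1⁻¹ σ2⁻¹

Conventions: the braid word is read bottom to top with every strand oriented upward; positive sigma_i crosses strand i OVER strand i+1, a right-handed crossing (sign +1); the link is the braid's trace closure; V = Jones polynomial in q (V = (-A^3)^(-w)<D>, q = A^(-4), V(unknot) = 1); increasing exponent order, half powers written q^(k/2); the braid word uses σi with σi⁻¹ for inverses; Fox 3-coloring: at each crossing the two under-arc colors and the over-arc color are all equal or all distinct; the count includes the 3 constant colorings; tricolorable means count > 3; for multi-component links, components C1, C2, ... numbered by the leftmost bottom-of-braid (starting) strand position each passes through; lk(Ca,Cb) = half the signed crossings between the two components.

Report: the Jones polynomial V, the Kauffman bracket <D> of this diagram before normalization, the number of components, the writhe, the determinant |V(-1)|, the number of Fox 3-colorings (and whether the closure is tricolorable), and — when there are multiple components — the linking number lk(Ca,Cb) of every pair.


V = q^-8 - 2q^-7 + q^-6 - 2q^-5 + 2q^-4 + q^-2
<D> = A^-10 + 2A^-2 - 2A^2 + A^6 - 2A^10 + A^14 (w = -6)
1 component over 10 crossings, w = -6
27 Fox colorings among 3^10, |V(-1)| = 9: tricolorable
why: free reduction leaves σ1⁻¹ σ1⁻¹ σ2⁻¹ σ2⁻¹ σ1 σ2⁻¹ σ1⁻¹ σ2⁻¹ of the original 10 letters


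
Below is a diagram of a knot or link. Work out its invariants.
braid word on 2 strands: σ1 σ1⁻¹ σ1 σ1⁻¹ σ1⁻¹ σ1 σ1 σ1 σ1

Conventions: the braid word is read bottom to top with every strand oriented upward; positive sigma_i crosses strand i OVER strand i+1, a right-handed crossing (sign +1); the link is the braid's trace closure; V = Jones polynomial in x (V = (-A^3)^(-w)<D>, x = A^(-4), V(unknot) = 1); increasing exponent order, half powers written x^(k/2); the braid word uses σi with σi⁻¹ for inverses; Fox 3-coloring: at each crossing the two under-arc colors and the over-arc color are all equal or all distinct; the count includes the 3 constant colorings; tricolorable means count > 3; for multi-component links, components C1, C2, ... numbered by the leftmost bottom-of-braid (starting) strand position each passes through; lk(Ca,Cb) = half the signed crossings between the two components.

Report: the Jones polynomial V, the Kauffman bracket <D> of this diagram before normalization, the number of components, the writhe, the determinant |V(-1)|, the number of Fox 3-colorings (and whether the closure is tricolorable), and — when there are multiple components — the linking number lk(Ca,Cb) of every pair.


V(x) = x + x^3 - x^4
bracket: A^-7 - A^-3 - A^5, w = +3
1 component, writhe +3, over 9 crossings
det 3, colorings 9 of 3^9 — tricolorable
observation: |V(-1)| = 3: so tricolorable, since 3 divides 3


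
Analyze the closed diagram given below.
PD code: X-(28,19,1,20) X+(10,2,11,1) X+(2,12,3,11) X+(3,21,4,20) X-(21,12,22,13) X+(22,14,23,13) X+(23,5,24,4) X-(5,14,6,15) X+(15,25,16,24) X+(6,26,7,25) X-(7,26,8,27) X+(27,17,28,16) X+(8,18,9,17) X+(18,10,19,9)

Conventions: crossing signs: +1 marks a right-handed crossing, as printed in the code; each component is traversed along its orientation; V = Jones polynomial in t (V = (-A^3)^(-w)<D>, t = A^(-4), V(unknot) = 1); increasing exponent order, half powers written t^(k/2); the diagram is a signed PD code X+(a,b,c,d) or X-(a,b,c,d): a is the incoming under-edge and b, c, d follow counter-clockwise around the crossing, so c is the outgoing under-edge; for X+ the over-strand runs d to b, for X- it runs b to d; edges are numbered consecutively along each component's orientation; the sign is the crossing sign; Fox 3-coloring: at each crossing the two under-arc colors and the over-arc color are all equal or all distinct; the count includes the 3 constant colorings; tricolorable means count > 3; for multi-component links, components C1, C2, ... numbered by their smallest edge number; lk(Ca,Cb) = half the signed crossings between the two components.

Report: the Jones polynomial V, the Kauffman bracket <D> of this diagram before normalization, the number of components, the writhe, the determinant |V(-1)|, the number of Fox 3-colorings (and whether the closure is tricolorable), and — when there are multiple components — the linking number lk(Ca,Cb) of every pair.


Jones polynomial: V(t) = 2t^2 - 4t^3 + 7t^4 - 8t^5 + 9t^6 - 8t^7 + 6t^8 - 4t^9 + t^10
<D> = A^-22 - 4A^-18 + 6A^-14 - 8A^-10 + 9A^-6 - 8A^-2 + 7A^2 - 4A^6 + 2A^10; writhe +6
components 1, writhe +6 (14 crossings)
3-colorings: 3 of 3^14, det 49 — not tricolorable
note: |V(-1)| = 49: so not tricolorable, since 3 does not divide 49


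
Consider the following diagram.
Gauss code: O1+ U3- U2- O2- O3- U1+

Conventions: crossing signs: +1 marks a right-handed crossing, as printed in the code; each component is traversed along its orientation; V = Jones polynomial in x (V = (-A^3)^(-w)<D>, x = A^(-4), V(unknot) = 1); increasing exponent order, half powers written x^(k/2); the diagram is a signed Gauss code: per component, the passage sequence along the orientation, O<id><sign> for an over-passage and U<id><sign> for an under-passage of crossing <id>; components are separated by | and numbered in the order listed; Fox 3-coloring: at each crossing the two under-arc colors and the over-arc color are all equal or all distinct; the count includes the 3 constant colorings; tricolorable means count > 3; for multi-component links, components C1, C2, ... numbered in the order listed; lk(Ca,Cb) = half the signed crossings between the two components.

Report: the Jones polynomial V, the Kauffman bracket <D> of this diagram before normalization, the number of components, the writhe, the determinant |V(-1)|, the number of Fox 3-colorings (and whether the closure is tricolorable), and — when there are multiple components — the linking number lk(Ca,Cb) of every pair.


V(x) = 1
bracket: -A^-3, w = -1
1 component, writhe -1, over 3 crossings
det 1, colorings 3 of 3^3 — not tricolorable
observation: w = -1 shifts under R1 moves; the (-A^3)^(1) factor cancels that in V


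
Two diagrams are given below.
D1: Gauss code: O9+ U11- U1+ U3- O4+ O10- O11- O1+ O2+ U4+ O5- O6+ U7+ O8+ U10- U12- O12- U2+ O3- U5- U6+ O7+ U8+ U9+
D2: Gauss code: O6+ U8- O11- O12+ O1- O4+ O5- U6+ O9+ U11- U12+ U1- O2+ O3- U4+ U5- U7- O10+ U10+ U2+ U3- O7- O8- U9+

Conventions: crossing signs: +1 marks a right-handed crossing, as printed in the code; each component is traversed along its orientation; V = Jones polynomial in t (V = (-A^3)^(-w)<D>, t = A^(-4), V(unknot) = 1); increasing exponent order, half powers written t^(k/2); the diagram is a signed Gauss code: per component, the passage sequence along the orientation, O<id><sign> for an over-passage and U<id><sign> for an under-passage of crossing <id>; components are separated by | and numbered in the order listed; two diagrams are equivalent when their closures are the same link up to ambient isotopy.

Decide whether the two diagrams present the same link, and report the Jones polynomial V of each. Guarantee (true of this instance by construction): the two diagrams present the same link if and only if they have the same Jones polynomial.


equivalent: no
D1 (bracket A^6; 12 crossings at w = +2): V = 1
V(D2) = t^-2 - t^-1 + 1 - t + t^2  (w 0, c 12, <D> = A^-8 - A^-4 + 1 - A^4 + A^8)
key observation: V(t) takes 2 values over 2 diagrams, fixing the grouping


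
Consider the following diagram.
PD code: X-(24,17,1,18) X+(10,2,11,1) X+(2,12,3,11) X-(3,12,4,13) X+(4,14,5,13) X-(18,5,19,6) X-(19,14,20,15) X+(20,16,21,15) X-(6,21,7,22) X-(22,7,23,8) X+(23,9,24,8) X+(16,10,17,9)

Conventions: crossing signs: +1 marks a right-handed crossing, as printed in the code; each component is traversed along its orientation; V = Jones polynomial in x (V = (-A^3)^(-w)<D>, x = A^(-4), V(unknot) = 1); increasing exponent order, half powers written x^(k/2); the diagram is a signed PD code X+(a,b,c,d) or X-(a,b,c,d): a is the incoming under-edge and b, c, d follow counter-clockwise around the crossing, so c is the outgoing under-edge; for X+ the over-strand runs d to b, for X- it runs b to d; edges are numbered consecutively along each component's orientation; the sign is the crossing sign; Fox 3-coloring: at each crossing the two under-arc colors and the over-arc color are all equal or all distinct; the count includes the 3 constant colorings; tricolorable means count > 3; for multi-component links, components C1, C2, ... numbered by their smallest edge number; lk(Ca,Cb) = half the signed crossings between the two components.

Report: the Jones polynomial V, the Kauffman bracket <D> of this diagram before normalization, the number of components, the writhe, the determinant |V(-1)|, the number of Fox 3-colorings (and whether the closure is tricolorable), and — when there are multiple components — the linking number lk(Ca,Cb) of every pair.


V(x) = -x^-3 + 2x^-2 - 2x^-1 + 3 - 2x + 2x^2 - x^3
bracket: -A^-12 + 2A^-8 - 2A^-4 + 3 - 2A^4 + 2A^8 - A^12, w = 0
1 component, writhe 0, over 12 crossings
det 13, colorings 3 of 3^12 — not tricolorable
observation: w = 0 (over 12 crossings) is diagram-only; (-A^3)^(0) removes it from V


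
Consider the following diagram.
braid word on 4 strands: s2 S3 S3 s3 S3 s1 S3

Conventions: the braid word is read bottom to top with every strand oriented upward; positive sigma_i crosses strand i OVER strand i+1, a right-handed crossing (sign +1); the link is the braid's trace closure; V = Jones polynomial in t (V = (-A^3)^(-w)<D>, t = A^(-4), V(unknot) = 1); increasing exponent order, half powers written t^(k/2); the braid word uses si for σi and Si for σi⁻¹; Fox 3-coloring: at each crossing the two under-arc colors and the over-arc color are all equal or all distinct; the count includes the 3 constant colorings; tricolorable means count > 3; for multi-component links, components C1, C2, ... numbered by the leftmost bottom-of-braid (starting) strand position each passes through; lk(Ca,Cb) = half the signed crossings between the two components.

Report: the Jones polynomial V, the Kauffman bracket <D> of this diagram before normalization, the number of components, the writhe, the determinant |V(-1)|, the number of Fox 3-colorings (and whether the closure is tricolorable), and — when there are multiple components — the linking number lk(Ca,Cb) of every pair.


V = -t^-4 + t^-3 + t^-1
<D> = -A - A^9 + A^13 (w = -1)
1 component over 7 crossings, w = -1
9 Fox colorings among 3^7, |V(-1)| = 3: tricolorable
why: the span of V is 3, forcing >= 3 crossings in any diagram


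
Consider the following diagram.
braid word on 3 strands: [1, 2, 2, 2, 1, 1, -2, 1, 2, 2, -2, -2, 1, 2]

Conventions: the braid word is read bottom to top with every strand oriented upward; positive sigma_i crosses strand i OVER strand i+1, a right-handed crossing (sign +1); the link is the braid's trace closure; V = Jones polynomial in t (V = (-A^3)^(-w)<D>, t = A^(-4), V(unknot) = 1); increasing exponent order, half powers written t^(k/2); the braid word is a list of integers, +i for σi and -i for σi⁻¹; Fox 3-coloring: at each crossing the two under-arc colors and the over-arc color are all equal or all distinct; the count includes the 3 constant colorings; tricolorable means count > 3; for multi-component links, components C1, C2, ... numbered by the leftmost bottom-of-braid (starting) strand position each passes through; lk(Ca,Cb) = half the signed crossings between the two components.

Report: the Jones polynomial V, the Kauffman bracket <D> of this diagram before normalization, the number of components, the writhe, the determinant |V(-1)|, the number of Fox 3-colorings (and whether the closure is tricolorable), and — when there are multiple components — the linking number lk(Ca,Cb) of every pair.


V = t^3 + 2t^5 - 2t^6 + 2t^7 - 3t^8 + 2t^9 - 2t^10 + t^11
<D> = A^-20 - 2A^-16 + 2A^-12 - 3A^-8 + 2A^-4 - 2 + 2A^4 + A^12 (w = +8)
1 component over 14 crossings, w = +8
9 Fox colorings among 3^14, |V(-1)| = 15: tricolorable
why: |V(-1)| = 15: so tricolorable, since 3 divides 15


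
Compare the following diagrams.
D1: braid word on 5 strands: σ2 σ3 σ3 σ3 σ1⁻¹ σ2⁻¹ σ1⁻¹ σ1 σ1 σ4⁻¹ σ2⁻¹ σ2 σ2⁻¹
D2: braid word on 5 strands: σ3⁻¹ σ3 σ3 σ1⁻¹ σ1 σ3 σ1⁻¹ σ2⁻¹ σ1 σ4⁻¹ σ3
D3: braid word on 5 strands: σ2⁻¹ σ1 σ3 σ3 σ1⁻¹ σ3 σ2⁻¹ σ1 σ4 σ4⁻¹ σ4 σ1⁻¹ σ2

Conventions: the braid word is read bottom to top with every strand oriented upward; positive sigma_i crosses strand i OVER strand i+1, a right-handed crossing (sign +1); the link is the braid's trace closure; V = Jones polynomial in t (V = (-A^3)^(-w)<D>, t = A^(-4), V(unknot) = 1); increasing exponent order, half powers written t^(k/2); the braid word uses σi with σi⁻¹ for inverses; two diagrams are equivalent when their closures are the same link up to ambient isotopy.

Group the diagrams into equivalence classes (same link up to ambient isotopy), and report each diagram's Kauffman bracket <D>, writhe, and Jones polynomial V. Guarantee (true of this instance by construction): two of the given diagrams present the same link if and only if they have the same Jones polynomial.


grouping into links: {D1, D2, D3}
V(D1) = -t^(1/2) - t^(3/2) - t^(5/2) + t^(9/2)  (w +1, c 13, <D> = -A^-15 + A^-7 + A^-3 + A)
D2 (bracket -A^-15 + A^-7 + A^-3 + A; 11 crossings at w = +1): V = -t^(1/2) - t^(3/2) - t^(5/2) + t^(9/2)
D3 (bracket -A^-9 + A^-1 + A^3 + A^7; 13 crossings at w = +3): V = -t^(1/2) - t^(3/2) - t^(5/2) + t^(9/2)
why: one V(t) for all 3 diagrams — one class (guaranteed)


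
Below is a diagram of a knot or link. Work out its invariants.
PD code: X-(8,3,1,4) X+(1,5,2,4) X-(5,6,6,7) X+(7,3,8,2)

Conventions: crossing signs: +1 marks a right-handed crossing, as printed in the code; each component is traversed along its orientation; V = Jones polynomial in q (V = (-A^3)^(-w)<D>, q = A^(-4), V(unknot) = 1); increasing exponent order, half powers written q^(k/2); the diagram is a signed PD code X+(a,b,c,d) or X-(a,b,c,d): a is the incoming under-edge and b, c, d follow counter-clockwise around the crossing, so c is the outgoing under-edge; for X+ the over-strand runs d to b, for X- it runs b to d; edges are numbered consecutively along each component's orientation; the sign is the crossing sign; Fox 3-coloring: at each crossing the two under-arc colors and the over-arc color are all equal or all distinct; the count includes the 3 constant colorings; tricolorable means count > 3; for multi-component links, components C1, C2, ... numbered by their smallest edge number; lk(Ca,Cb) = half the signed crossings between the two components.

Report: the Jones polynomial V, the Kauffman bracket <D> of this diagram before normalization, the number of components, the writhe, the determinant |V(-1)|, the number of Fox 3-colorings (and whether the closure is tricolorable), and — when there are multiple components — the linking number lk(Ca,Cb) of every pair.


V = 1
<D> = 1 (w = 0)
1 component over 4 crossings, w = 0
3 Fox colorings among 3^4, |V(-1)| = 1: not tricolorable
why: w = 0 (over 4 crossings) is diagram-only; (-A^3)^(0) removes it from V


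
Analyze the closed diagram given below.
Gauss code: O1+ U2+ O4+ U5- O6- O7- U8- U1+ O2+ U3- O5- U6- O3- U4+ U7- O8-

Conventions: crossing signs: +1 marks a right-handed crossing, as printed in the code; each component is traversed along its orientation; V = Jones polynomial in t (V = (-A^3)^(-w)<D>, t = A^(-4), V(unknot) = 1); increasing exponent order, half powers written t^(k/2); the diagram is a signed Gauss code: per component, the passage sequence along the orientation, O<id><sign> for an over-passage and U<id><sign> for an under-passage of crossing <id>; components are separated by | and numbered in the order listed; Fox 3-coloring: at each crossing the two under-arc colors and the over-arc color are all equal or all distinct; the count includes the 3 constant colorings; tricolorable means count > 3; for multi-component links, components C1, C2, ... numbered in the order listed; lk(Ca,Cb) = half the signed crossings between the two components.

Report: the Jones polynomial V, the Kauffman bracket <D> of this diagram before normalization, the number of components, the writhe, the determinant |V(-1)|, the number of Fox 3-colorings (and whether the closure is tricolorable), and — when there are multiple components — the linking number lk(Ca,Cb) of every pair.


Jones polynomial: V(t) = -t^-4 + t^-3 + t^-1
<D> = A^-2 + A^6 - A^10; writhe -2
components 1, writhe -2 (8 crossings)
3-colorings: 9 of 3^8, det 3 — tricolorable
note: w = -2 shifts under R1 moves; the (-A^3)^(2) factor cancels that in V


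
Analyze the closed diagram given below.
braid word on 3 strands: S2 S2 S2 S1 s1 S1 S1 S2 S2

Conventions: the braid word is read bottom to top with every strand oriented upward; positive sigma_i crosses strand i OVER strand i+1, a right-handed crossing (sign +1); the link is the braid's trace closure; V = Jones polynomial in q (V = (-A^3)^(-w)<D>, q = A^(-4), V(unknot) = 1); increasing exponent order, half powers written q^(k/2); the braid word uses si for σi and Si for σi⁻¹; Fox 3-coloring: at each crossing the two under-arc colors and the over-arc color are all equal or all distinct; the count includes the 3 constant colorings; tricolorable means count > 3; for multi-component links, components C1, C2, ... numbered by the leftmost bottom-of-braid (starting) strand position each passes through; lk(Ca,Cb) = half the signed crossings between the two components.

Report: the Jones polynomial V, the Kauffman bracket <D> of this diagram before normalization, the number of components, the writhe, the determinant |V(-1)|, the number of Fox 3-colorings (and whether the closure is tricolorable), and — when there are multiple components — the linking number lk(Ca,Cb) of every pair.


Jones polynomial: V(q) = q^(-19/2) - q^(-17/2) + 2q^(-15/2) - 2q^(-13/2) + q^(-11/2) - 2q^(-9/2) - q^(-5/2)
<D> = A^-11 + 2A^-3 - A + 2A^5 - 2A^9 + A^13 - A^17; writhe -7
components 2, writhe -7 (9 crossings)
linking number lk(C1,C2) = -1
3-colorings: 3 of 3^9, det 10 — not tricolorable
note: det 10 = |V(-1)|; not divisible by 3, so not tricolorable


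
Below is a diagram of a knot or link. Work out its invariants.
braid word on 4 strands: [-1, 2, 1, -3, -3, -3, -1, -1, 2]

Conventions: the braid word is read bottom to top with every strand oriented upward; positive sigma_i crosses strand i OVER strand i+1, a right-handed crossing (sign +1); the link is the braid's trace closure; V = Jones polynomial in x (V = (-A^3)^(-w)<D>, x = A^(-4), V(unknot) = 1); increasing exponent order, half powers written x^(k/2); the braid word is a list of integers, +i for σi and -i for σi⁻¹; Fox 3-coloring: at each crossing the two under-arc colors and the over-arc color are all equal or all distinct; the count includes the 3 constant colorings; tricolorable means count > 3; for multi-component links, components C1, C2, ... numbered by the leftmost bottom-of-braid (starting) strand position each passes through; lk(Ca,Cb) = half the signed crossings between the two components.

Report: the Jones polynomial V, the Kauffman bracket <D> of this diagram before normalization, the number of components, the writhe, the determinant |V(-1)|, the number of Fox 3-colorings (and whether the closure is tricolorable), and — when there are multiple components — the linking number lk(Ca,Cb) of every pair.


Jones polynomial: V(x) = -x^-6 + 2x^-5 - 2x^-4 + 3x^-3 - 3x^-2 + 2x^-1 - 1 + x
<D> = -A^-13 + A^-9 - 2A^-5 + 3A^-1 - 3A^3 + 2A^7 - 2A^11 + A^15; writhe -3
components 1, writhe -3 (9 crossings)
3-colorings: 9 of 3^9, det 15 — tricolorable
note: V spans 7 powers of x: at least 7 crossings in any diagram


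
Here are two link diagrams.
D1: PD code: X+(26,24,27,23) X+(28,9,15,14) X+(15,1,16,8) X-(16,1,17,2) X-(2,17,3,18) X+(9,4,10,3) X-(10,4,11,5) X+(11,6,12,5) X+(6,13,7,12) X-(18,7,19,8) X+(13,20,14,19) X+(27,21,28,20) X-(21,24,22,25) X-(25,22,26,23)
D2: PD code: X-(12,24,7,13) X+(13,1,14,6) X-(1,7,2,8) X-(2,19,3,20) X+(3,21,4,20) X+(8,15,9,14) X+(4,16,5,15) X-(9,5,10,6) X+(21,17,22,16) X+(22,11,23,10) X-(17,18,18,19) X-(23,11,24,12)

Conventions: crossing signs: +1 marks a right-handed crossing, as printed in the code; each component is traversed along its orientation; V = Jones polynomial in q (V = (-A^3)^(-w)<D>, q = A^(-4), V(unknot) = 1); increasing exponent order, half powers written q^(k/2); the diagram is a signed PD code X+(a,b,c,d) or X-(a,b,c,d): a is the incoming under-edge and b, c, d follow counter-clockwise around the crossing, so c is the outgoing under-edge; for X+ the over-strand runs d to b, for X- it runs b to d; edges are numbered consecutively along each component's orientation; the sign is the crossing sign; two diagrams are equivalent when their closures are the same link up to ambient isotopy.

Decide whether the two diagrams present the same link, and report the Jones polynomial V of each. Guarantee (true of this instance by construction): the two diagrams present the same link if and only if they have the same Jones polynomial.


equivalent: no
V(D1) = q^-1 - 1 + 3q - q^2 + 3q^3 - 2q^4 + q^5  (w +2, c 14, <D> = A^-14 - 2A^-10 + 3A^-6 - A^-2 + 3A^2 - A^6 + A^10)
V(D2) = q^-2 + 2 + q^2  (w 0, c 12, <D> = A^-8 + 2 + A^8)
why: 2 classes among 2 diagrams; unequal V(q) rules out equality


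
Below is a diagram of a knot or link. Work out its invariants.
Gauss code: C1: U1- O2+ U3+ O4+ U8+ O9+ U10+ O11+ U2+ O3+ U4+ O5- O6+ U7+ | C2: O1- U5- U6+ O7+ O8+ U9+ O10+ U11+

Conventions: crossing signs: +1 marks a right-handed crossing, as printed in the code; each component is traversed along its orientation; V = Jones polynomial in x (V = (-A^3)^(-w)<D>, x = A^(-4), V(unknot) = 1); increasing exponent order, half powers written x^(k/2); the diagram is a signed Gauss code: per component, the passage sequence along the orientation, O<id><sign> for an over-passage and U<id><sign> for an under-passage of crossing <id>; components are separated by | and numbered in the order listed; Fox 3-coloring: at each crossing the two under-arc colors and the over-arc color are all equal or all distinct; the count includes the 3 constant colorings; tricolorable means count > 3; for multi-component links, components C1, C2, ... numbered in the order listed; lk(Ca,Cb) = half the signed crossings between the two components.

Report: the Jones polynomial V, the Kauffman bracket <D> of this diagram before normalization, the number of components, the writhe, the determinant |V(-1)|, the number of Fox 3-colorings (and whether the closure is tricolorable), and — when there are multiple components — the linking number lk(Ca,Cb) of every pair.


Jones polynomial: V(x) = -x^(5/2) - 2x^(9/2) + 2x^(11/2) - 2x^(13/2) + 2x^(15/2) - 2x^(17/2) + x^(19/2)
<D> = -A^-17 + 2A^-13 - 2A^-9 + 2A^-5 - 2A^-1 + 2A^3 + A^11; writhe +7
components 2, writhe +7 (11 crossings)
linking number lk(C1,C2) = +2
3-colorings: 9 of 3^11, det 12 — tricolorable
note: span 7 respects span(V) <= c + mu - 1 = 12 for this 2-component diagram


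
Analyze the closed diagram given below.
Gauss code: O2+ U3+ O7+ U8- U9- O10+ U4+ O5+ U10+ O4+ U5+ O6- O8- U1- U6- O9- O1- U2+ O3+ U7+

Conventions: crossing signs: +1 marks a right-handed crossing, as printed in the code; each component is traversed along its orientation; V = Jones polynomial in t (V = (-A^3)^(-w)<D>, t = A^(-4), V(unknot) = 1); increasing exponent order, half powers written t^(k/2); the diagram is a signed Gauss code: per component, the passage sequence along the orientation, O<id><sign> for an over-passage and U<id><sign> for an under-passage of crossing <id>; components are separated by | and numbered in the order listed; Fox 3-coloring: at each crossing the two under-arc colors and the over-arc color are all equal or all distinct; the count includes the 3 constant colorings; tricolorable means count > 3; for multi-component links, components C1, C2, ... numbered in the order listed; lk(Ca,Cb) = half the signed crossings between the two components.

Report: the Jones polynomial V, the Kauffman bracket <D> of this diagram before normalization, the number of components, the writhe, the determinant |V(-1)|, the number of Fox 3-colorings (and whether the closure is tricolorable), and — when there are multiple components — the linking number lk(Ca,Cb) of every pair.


V(t) = -t^-2 + t^-1 - 2 + 5t - 3t^2 + 5t^3 - 5t^4 + 2t^5 - 2t^6 + t^7
bracket: A^-22 - 2A^-18 + 2A^-14 - 5A^-10 + 5A^-6 - 3A^-2 + 5A^2 - 2A^6 + A^10 - A^14, w = +2
1 component, writhe +2, over 10 crossings
det 27, colorings 81 of 3^10 — tricolorable
observation: w = +2 shifts under R1 moves; the (-A^3)^(-2) factor cancels that in V


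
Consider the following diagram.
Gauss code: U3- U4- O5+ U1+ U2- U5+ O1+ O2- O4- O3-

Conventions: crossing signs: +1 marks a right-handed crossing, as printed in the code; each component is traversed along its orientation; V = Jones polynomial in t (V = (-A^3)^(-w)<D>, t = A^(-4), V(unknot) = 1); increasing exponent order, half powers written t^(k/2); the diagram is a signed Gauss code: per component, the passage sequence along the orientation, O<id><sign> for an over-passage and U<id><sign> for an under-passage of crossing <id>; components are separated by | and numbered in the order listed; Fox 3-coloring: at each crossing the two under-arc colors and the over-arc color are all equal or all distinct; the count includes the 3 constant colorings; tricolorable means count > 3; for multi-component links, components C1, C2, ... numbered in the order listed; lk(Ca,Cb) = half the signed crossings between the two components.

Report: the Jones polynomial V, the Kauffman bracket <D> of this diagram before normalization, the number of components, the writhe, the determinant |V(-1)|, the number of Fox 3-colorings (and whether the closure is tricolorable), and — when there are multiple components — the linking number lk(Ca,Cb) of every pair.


V(t) = 1
bracket: -A^-3, w = -1
1 component, writhe -1, over 5 crossings
det 1, colorings 3 of 3^5 — not tricolorable
observation: w = -1 shifts under R1 moves; the (-A^3)^(1) factor cancels that in V


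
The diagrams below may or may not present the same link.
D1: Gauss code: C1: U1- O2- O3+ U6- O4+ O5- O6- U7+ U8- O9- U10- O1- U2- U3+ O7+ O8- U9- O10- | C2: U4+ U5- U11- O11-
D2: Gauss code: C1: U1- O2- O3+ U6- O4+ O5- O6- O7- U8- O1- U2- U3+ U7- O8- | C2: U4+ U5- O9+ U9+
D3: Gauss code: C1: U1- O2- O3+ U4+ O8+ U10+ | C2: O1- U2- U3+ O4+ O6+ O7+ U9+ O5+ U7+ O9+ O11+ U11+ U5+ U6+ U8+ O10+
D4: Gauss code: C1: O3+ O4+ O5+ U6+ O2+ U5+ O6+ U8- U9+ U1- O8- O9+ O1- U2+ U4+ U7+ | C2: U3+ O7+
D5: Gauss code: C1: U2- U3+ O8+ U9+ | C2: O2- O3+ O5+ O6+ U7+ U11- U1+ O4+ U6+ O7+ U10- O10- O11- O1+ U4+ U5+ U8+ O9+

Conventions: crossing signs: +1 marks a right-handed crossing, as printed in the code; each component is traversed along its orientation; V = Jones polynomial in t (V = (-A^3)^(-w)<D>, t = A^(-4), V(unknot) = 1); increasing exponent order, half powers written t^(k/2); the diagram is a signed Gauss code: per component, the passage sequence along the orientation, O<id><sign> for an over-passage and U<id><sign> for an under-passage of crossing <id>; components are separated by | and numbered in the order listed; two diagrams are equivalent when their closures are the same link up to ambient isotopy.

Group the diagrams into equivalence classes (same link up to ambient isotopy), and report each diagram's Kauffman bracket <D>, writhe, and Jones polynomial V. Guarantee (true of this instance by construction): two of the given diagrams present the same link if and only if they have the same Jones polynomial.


equivalence classes: {D1, D2} | {D3, D4, D5}
D1 (bracket A^-13 + A^-9 + A^-5 - A^3; 11 crossings at w = -5): V = t^(-9/2) - t^(-5/2) - t^(-3/2) - t^(-1/2)
V(D2) = t^(-9/2) - t^(-5/2) - t^(-3/2) - t^(-1/2)  (w -3, c 9, <D> = A^-7 + A^-3 + A - A^9)
V(D3) = -t^(3/2) - 2t^(7/2) + t^(9/2) - t^(11/2) + t^(13/2)  (w +7, c 11, <D> = -A^-5 + A^-1 - A^3 + 2A^7 + A^15)
V(D4) = -t^(3/2) - 2t^(7/2) + t^(9/2) - t^(11/2) + t^(13/2)  (w +5, c 9, <D> = -A^-11 + A^-7 - A^-3 + 2A + A^9)
D5 (bracket -A^-11 + A^-7 - A^-3 + 2A + A^9; 11 crossings at w = +5): V = -t^(3/2) - 2t^(7/2) + t^(9/2) - t^(11/2) + t^(13/2)
key observation: comparing 5 Jones polynomials yields 2 groups


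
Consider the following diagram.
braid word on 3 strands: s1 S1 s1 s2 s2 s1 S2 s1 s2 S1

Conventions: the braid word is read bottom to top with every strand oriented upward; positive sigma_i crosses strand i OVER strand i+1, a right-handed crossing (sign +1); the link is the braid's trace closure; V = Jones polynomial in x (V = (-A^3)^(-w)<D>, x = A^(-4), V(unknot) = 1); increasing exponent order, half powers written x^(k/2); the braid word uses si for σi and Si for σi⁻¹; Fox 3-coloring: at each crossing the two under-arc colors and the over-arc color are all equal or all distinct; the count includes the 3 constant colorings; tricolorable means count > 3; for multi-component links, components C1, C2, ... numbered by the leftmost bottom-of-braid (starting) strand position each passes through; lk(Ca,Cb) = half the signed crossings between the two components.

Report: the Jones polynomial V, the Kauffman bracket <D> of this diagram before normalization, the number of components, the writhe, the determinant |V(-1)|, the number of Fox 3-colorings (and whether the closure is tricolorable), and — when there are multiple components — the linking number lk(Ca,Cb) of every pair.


V(x) = x - x^2 + 2x^3 - x^4 + x^5 - x^6
bracket: -A^-12 + A^-8 - A^-4 + 2 - A^4 + A^8, w = +4
1 component, writhe +4, over 10 crossings
det 7, colorings 3 of 3^10 — not tricolorable
observation: free reduction leaves σ1 σ2 σ2 σ1 σ2⁻¹ σ1 σ2 σ1⁻¹ of the original 10 letters


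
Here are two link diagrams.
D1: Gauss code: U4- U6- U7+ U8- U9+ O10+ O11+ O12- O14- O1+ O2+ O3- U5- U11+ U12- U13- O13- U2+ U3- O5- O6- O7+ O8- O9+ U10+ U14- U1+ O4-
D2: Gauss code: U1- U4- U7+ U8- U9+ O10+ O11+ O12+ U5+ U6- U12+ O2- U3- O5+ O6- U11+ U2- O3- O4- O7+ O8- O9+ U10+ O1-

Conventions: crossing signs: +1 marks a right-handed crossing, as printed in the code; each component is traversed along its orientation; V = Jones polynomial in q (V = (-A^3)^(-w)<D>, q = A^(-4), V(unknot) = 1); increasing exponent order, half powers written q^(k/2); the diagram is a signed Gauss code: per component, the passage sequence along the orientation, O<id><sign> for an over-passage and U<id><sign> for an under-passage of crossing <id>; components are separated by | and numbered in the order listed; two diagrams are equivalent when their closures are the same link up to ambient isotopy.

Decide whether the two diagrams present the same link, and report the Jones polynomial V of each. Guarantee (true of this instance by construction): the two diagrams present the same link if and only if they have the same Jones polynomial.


equivalent: yes
V(D1) = 1  (w -2, c 14, <D> = A^-6)
V(D2) = 1  (w 0, c 12, <D> = 1)
why: Reidemeister moves carry D1 (14 crossings) to D2 (12)


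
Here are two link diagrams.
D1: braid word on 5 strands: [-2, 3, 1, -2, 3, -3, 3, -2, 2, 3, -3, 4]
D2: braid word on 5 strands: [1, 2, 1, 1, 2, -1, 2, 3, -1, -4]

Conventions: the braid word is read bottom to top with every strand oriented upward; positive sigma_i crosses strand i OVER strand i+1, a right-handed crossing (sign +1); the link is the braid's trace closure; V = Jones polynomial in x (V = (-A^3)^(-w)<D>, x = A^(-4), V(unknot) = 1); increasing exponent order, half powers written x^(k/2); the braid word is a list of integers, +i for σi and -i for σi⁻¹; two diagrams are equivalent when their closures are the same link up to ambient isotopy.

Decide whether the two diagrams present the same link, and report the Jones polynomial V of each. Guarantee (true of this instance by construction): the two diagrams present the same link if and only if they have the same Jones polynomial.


same link: no
V(D1) = x^-2 - x^-1 + 1 - x + x^2  [12 crossings, <D> = A^-2 - A^2 + A^6 - A^10 + A^14, w = +2]
V(D2) = x - x^2 + 2x^3 - x^4 + x^5 - x^6  [10 crossings, <D> = -A^-12 + A^-8 - A^-4 + 2 - A^4 + A^8, w = +4]
insight: 2 classes among 2 diagrams; unequal V(x) rules out equality


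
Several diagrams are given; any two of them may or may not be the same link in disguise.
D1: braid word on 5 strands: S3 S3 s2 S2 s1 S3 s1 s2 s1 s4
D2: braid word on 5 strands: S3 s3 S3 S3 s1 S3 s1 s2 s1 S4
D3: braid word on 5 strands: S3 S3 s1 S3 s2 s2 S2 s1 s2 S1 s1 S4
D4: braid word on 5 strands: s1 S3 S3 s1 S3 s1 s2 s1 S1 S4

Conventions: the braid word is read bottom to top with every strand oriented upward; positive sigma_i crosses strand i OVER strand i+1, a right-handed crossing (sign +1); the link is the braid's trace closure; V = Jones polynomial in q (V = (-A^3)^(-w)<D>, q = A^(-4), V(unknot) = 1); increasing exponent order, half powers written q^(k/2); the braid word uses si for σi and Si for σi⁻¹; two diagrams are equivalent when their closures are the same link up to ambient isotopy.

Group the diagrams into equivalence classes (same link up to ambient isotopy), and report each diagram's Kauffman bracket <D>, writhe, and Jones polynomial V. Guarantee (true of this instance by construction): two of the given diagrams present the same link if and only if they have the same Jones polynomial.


equivalence classes: {D1, D2, D3, D4}
D1 (bracket -A^-6 + A^-2 - A^2 + 3A^6 - A^10 + A^14 - A^18; 10 crossings at w = +2): V = -q^-3 + q^-2 - q^-1 + 3 - q + q^2 - q^3
V(D2) = -q^-3 + q^-2 - q^-1 + 3 - q + q^2 - q^3  (w 0, c 10, <D> = -A^-12 + A^-8 - A^-4 + 3 - A^4 + A^8 - A^12)
D3 (bracket -A^-12 + A^-8 - A^-4 + 3 - A^4 + A^8 - A^12; 12 crossings at w = 0): V = -q^-3 + q^-2 - q^-1 + 3 - q + q^2 - q^3
D4 (bracket -A^-12 + A^-8 - A^-4 + 3 - A^4 + A^8 - A^12; 10 crossings at w = 0): V = -q^-3 + q^-2 - q^-1 + 3 - q + q^2 - q^3
observation: one V(q) for all 4 diagrams — one class (guaranteed)


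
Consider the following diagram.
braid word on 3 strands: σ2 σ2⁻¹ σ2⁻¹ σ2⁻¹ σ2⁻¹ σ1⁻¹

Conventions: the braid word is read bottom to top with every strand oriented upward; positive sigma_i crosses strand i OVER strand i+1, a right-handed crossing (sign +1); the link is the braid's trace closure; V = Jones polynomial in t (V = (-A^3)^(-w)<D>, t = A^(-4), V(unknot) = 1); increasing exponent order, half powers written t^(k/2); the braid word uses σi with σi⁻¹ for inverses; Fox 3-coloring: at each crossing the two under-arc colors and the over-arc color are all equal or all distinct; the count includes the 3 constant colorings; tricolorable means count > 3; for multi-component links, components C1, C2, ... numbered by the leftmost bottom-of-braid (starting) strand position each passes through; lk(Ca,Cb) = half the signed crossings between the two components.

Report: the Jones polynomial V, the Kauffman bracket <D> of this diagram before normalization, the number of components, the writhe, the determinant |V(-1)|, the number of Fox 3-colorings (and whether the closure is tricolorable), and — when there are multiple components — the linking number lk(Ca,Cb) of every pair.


V = -t^-4 + t^-3 + t^-1
<D> = A^-8 + 1 - A^4 (w = -4)
1 component over 6 crossings, w = -4
9 Fox colorings among 3^6, |V(-1)| = 3: tricolorable
why: the word shrinks to σ2⁻¹ σ2⁻¹ σ2⁻¹ σ1⁻¹ after cancelling


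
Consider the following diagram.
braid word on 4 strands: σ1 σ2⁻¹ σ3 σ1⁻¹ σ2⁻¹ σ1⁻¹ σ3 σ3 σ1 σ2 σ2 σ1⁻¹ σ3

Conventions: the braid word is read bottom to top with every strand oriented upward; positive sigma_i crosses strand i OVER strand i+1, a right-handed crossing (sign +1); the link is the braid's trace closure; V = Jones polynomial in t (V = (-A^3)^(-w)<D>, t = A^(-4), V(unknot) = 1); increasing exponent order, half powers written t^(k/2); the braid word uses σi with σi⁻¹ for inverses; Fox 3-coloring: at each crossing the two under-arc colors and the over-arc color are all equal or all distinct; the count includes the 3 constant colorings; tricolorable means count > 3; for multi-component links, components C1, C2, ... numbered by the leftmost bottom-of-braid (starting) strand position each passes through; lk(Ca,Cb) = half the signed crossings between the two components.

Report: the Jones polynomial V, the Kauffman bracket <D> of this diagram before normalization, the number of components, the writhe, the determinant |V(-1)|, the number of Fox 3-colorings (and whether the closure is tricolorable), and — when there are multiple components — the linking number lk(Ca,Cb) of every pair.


V(t) = 2t - 2t^2 + 3t^3 - 3t^4 + 2t^5 - 2t^6 + t^7
bracket: -A^-19 + 2A^-15 - 2A^-11 + 3A^-7 - 3A^-3 + 2A - 2A^5, w = +3
1 component, writhe +3, over 13 crossings
det 15, colorings 9 of 3^13 — tricolorable
observation: the span of V is 6, forcing >= 6 crossings in any diagram


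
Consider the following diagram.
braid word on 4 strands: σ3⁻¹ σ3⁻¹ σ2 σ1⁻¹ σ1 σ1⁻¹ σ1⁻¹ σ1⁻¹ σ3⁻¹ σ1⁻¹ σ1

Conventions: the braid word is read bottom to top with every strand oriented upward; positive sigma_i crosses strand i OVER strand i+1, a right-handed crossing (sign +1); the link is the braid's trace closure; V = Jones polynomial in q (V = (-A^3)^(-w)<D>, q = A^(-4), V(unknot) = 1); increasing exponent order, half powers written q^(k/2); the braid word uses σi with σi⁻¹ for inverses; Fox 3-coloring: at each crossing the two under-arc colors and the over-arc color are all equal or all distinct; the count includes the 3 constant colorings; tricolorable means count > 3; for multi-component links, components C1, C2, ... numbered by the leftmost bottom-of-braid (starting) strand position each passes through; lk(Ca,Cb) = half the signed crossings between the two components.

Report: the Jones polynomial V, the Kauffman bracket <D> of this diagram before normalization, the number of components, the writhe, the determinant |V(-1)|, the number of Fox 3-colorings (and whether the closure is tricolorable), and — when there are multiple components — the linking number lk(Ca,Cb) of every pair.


Jones polynomial: V(q) = q^-8 - 2q^-7 + q^-6 - 2q^-5 + 2q^-4 + q^-2
<D> = -A^-7 - 2A + 2A^5 - A^9 + 2A^13 - A^17; writhe -5
components 1, writhe -5 (11 crossings)
3-colorings: 27 of 3^11, det 9 — tricolorable
note: the span of V is 6, forcing >= 6 crossings in any diagram
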